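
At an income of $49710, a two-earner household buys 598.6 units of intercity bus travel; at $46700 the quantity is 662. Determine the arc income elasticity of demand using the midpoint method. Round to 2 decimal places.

-1.61

ΔQ = 662 − 598.6 = 63.4; midpoint Q̄ = (598.6 + 662)/2 = 630.3.
ΔI = 46700 − 49710 = -3010; midpoint Ī = (49710 + 46700)/2 = 48205.
η = (ΔQ/Q̄) ÷ (ΔI/Ī) = (63.4/630.3) ÷ (-3010/48205) = -1.61.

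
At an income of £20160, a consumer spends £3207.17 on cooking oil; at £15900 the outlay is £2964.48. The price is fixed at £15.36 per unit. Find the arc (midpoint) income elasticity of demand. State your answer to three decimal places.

0.333

With a constant price, Q₁ = 3207.17/15.36 = 208.800 and Q₂ = 2964.48/15.36 = 193.000 (equivalently, work directly with expenditure since P cancels).
Midpoint %ΔQ = (2964.48 − 3207.17)/3085.83 = -0.07865; midpoint %ΔI = (15900 − 20160)/18030 = -0.23627.
η = -0.07865 / -0.23627 = 0.333.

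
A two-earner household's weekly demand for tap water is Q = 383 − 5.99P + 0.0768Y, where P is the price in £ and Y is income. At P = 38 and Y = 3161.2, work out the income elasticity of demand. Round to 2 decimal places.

0.61

At P = 38, Y = 3161.2: Q = 398.160.
Holding P constant, ∂Q/∂Y = 0.0768.
η_Y = (∂Q/∂Y)·(Y/Q) = 0.0768 × (3161.2/398.160) = 0.61.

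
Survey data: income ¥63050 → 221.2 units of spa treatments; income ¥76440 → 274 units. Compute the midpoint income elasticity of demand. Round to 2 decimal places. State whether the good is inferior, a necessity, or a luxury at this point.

ΔQ = 274 − 221.2 = 52.8; midpoint Q̄ = (221.2 + 274)/2 = 247.6.
ΔI = 76440 − 63050 = 13390; midpoint Ī = (63050 + 76440)/2 = 69745.
η = (ΔQ/Q̄) ÷ (ΔI/Ī) = (52.8/247.6) ÷ (13390/69745) = 1.11.
η > 1 ⇒ luxury.

1.11 (luxury)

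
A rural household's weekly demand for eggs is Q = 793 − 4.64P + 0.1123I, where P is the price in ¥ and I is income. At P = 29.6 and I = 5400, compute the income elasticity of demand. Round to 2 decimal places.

0.48

At P = 29.6, I = 5400: Q = 1262.076.
Holding P constant, ∂Q/∂I = 0.1123.
η_I = (∂Q/∂I)·(I/Q) = 0.1123 × (5400/1262.076) = 0.48.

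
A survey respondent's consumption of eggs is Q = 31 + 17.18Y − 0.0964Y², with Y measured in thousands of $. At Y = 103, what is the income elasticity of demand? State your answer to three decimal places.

-0.355

At Y = 103: Q = 777.8324.
dQ/dY = 17.18 − 0.1928Y = -2.67840.
η = (dQ/dY)·(Y/Q) = -2.67840 × (103/777.8324) = -0.355.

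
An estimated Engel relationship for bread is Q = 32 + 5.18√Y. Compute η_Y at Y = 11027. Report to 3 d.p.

0.472

At Y = 11027: Q = 575.949.
dQ/dY = 5.18/(2√Y) = 0.0246644 at this income.
η = (dQ/dY)·(Y/Q) = 0.0246644 × (11027/575.949) = 0.472.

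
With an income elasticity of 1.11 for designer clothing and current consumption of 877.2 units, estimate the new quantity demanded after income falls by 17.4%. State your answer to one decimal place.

707.8

%ΔQ ≈ η × %ΔI = 1.11 × (-17.4%) = -19.314%.
New Q ≈ 877.2 × (1 − 0.19314) = 707.8.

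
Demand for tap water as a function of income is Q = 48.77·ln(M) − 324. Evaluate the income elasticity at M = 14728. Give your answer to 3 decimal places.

0.339

At M = 14728: Q = 144.070.
dQ/dM = 48.77/M = 0.00331138 at this income.
η = (dQ/dM)·(M/Q) = 0.00331138 × (14728/144.070) = 0.339.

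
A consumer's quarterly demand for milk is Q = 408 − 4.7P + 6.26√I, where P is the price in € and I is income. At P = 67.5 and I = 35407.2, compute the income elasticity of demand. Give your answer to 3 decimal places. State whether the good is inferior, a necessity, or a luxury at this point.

At P = 67.5, I = 35407.2: Q = 1268.682.
Holding P constant, ∂Q/∂I = 6.26/(2√I) = 0.0166341.
η_I = (∂Q/∂I)·(I/Q) = 0.0166341 × (35407.2/1268.682) = 0.464.
Since 0 < η < 1, this is a necessity.

0.464 (necessity)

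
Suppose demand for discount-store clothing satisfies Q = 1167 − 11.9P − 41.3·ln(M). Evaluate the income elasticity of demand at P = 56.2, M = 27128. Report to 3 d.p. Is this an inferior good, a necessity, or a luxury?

At P = 56.2, M = 27128: Q = 76.616.
Holding P constant, ∂Q/∂M = -41.3/M = -0.00152241.
η_M = (∂Q/∂M)·(M/Q) = -0.00152241 × (27128/76.616) = -0.539.
Since η < 0, this is an inferior good.

-0.539 (inferior good)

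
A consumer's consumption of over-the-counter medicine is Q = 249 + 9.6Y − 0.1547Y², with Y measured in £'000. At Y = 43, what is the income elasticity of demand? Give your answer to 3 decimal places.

At Y = 43: Q = 375.7597.
dQ/dY = 9.6 − 0.3094Y = -3.70420.
η = (dQ/dY)·(Y/Q) = -3.70420 × (43/375.7597) = -0.424.

-0.424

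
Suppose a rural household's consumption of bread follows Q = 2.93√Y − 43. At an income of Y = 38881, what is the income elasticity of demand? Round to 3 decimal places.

0.540

At Y = 38881: Q = 534.745.
dQ/dY = 2.93/(2√Y) = 0.00742966 at this income.
η = (dQ/dY)·(Y/Q) = 0.00742966 × (38881/534.745) = 0.540.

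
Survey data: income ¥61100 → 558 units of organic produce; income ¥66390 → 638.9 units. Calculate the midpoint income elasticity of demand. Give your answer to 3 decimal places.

ΔQ = 638.9 − 558 = 80.9; midpoint Q̄ = (558 + 638.9)/2 = 598.45.
ΔI = 66390 − 61100 = 5290; midpoint Ī = (61100 + 66390)/2 = 63745.
η = (ΔQ/Q̄) ÷ (ΔI/Ī) = (80.9/598.45) ÷ (5290/63745) = 1.629.

1.629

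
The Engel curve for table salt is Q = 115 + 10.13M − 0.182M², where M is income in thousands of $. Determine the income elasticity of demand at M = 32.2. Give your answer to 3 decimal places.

At M = 32.2: Q = 252.4811.
dQ/dM = 10.13 − 0.364M = -1.59080.
η = (dQ/dM)·(M/Q) = -1.59080 × (32.2/252.4811) = -0.203.

-0.203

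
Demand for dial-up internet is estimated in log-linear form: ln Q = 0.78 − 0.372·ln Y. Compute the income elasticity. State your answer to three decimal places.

-0.372

In a log-linear demand, the coefficient on ln Y is the income elasticity.
So η = -0.372.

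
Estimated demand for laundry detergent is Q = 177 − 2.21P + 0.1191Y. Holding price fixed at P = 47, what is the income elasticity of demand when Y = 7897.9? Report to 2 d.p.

At P = 47, Y = 7897.9: Q = 1013.770.
Holding P constant, ∂Q/∂Y = 0.1191.
η_Y = (∂Q/∂Y)·(Y/Q) = 0.1191 × (7897.9/1013.770) = 0.93.

0.93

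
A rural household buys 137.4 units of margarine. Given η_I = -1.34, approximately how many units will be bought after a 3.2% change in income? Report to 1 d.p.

%ΔQ ≈ η × %ΔI = -1.34 × 3.2% = -4.288%.
New Q ≈ 137.4 × (1 − 0.04288) = 131.5.

131.5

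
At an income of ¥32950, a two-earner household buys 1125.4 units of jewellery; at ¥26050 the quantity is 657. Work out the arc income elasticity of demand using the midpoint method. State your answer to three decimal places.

ΔQ = 657 − 1125.4 = -468.4; midpoint Q̄ = (1125.4 + 657)/2 = 891.2.
ΔI = 26050 − 32950 = -6900; midpoint Ī = (32950 + 26050)/2 = 29500.
η = (ΔQ/Q̄) ÷ (ΔI/Ī) = (-468.4/891.2) ÷ (-6900/29500) = 2.247.

2.247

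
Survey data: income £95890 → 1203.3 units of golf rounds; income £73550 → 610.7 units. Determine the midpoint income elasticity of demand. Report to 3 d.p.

2.478

ΔQ = 610.7 − 1203.3 = -592.6; midpoint Q̄ = (1203.3 + 610.7)/2 = 907.
ΔI = 73550 − 95890 = -22340; midpoint Ī = (95890 + 73550)/2 = 84720.
η = (ΔQ/Q̄) ÷ (ΔI/Ī) = (-592.6/907) ÷ (-22340/84720) = 2.478.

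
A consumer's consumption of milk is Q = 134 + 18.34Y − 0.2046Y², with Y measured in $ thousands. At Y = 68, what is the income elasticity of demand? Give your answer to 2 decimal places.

At Y = 68: Q = 435.0496.
dQ/dY = 18.34 − 0.4092Y = -9.48560.
η = (dQ/dY)·(Y/Q) = -9.48560 × (68/435.0496) = -1.48.

-1.48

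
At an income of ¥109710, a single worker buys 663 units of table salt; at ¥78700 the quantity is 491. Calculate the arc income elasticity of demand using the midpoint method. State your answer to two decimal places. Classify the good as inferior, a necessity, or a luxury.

ΔQ = 491 − 663 = -172; midpoint Q̄ = (663 + 491)/2 = 577.
ΔI = 78700 − 109710 = -31010; midpoint Ī = (109710 + 78700)/2 = 94205.
η = (ΔQ/Q̄) ÷ (ΔI/Ī) = (-172/577) ÷ (-31010/94205) = 0.91.
0 < η < 1 ⇒ necessity.

0.91 (necessity)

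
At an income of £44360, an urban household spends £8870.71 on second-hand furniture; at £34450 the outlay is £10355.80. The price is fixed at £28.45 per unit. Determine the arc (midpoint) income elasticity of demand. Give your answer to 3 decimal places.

With a constant price, Q₁ = 8870.71/28.45 = 311.800 and Q₂ = 10355.80/28.45 = 364.000 (equivalently, work directly with expenditure since P cancels).
Midpoint %ΔQ = (10355.80 − 8870.71)/9613.25 = 0.15448; midpoint %ΔI = (34450 − 44360)/39405 = -0.25149.
η = 0.15448 / -0.25149 = -0.614.

-0.614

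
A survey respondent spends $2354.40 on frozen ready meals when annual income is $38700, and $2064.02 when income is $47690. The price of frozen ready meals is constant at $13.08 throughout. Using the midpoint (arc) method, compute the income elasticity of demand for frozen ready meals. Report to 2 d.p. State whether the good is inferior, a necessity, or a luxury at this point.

With a constant price, Q₁ = 2354.40/13.08 = 180.000 and Q₂ = 2064.02/13.08 = 157.800 (equivalently, work directly with expenditure since P cancels).
Midpoint %ΔQ = (2064.02 − 2354.40)/2209.21 = -0.13144; midpoint %ΔI = (47690 − 38700)/43195 = 0.20813.
η = -0.13144 / 0.20813 = -0.63.
η < 0 ⇒ inferior good.

-0.63 (inferior good)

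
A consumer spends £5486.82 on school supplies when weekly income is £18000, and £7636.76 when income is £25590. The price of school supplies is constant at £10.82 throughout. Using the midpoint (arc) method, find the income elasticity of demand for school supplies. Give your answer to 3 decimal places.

0.941

With a constant price, Q₁ = 5486.82/10.82 = 507.100 and Q₂ = 7636.76/10.82 = 705.800 (equivalently, work directly with expenditure since P cancels).
Midpoint %ΔQ = (7636.76 − 5486.82)/6561.79 = 0.32765; midpoint %ΔI = (25590 − 18000)/21795 = 0.34825.
η = 0.32765 / 0.34825 = 0.941.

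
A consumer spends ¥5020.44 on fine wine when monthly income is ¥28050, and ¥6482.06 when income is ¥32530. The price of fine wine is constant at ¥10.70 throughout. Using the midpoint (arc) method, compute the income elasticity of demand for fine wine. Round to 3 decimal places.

1.718

With a constant price, Q₁ = 5020.44/10.70 = 469.200 and Q₂ = 6482.06/10.70 = 605.800 (equivalently, work directly with expenditure since P cancels).
Midpoint %ΔQ = (6482.06 − 5020.44)/5751.25 = 0.25414; midpoint %ΔI = (32530 − 28050)/30290 = 0.14790.
η = 0.25414 / 0.14790 = 1.718.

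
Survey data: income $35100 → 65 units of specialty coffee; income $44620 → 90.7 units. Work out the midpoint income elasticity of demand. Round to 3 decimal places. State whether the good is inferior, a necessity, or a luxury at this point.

1.382 (luxury)

ΔQ = 90.7 − 65 = 25.7; midpoint Q̄ = (65 + 90.7)/2 = 77.85.
ΔI = 44620 − 35100 = 9520; midpoint Ī = (35100 + 44620)/2 = 39860.
η = (ΔQ/Q̄) ÷ (ΔI/Ī) = (25.7/77.85) ÷ (9520/39860) = 1.382.
η > 1 ⇒ luxury.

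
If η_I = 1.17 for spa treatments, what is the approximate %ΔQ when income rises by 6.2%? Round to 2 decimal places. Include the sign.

%ΔQ ≈ η × %ΔI = 1.17 × 6.2% = 7.25%.

7.25%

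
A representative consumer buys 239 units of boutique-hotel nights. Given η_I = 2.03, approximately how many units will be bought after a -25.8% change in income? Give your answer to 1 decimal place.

%ΔQ ≈ η × %ΔI = 2.03 × (-25.8%) = -52.374%.
New Q ≈ 239 × (1 − 0.52374) = 113.8.

113.8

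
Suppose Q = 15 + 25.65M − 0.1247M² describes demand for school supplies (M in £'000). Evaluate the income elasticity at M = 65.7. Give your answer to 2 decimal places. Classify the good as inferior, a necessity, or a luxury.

0.52 (necessity)

At M = 65.7: Q = 1161.9387.
dQ/dM = 25.65 − 0.2494M = 9.26442.
η = (dQ/dM)·(M/Q) = 9.26442 × (65.7/1161.9387) = 0.52.
0 < η < 1 ⇒ necessity.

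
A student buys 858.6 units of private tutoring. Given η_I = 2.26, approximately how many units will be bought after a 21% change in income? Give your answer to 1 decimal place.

1266.1

%ΔQ ≈ η × %ΔI = 2.26 × 21% = 47.46%.
New Q ≈ 858.6 × (1 + 0.4746) = 1266.1.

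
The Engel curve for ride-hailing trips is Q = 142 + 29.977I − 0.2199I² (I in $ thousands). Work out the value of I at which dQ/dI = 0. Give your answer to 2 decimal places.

dQ/dI = 29.977 − 0.4398I.
The good is inferior where dQ/dI < 0. Setting dQ/dI = 0 gives I = 29.977 / 0.4398 = 68.16.

68.16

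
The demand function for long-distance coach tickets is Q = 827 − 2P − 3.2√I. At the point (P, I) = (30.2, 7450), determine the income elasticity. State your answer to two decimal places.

-0.28

At P = 30.2, I = 7450: Q = 490.397.
Holding P constant, ∂Q/∂I = -3.2/(2√I) = -0.0185371.
η_I = (∂Q/∂I)·(I/Q) = -0.0185371 × (7450/490.397) = -0.28.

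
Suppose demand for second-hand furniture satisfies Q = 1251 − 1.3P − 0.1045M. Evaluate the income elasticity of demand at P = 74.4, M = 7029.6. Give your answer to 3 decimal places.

At P = 74.4, M = 7029.6: Q = 419.687.
Holding P constant, ∂Q/∂M = −0.1045.
η_M = (∂Q/∂M)·(M/Q) = -0.1045 × (7029.6/419.687) = -1.750.

-1.750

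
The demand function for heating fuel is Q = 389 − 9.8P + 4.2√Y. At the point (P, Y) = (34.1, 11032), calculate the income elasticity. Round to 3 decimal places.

At P = 34.1, Y = 11032: Q = 495.960.
Holding P constant, ∂Q/∂Y = 4.2/(2√Y) = 0.0199937.
η_Y = (∂Q/∂Y)·(Y/Q) = 0.0199937 × (11032/495.960) = 0.445.

0.445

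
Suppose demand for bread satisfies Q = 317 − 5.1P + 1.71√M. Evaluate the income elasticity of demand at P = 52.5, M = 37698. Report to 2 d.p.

At P = 52.5, M = 37698: Q = 381.263.
Holding P constant, ∂Q/∂M = 1.71/(2√M) = 0.00440359.
η_M = (∂Q/∂M)·(M/Q) = 0.00440359 × (37698/381.263) = 0.44.

0.44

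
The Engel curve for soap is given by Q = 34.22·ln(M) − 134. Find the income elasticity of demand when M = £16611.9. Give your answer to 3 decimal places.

At M = 16611.9: Q = 198.546.
dQ/dM = 34.22/M = 0.00205997 at this income.
η = (dQ/dM)·(M/Q) = 0.00205997 × (16611.9/198.546) = 0.172.

0.172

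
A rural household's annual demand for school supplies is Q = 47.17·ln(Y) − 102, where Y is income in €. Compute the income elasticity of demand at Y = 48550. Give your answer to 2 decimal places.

0.12

At Y = 48550: Q = 406.981.
dQ/dY = 47.17/Y = 0.000971576 at this income.
η = (dQ/dY)·(Y/Q) = 0.000971576 × (48550/406.981) = 0.12.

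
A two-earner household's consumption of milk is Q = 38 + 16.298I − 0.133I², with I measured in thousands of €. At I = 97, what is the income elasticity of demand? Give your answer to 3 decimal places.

-2.508

At I = 97: Q = 367.5090.
dQ/dI = 16.298 − 0.266I = -9.50400.
η = (dQ/dI)·(I/Q) = -9.50400 × (97/367.5090) = -2.508.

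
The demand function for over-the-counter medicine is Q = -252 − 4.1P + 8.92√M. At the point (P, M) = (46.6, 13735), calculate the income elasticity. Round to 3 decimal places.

0.868

At P = 46.6, M = 13735: Q = 602.332.
Holding P constant, ∂Q/∂M = 8.92/(2√M) = 0.0380558.
η_M = (∂Q/∂M)·(M/Q) = 0.0380558 × (13735/602.332) = 0.868.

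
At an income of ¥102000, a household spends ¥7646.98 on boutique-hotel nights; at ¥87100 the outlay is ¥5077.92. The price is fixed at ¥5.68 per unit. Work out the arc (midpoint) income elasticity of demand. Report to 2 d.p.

With a constant price, Q₁ = 7646.98/5.68 = 1346.299 and Q₂ = 5077.92/5.68 = 894.000 (equivalently, work directly with expenditure since P cancels).
Midpoint %ΔQ = (5077.92 − 7646.98)/6362.45 = -0.40378; midpoint %ΔI = (87100 − 102000)/94550 = -0.15759.
η = -0.40378 / -0.15759 = 2.56.

2.56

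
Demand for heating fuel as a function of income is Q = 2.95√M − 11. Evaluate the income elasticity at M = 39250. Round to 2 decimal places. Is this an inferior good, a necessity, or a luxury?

0.51 (necessity)

At M = 39250: Q = 573.443.
dQ/dM = 2.95/(2√M) = 0.00744513 at this income.
η = (dQ/dM)·(M/Q) = 0.00744513 × (39250/573.443) = 0.51.
Since 0 < η < 1, the good is a necessity.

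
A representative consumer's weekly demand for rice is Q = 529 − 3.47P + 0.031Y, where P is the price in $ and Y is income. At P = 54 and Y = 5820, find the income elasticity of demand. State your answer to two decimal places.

0.35

At P = 54, Y = 5820: Q = 522.040.
Holding P constant, ∂Q/∂Y = 0.031.
η_Y = (∂Q/∂Y)·(Y/Q) = 0.031 × (5820/522.040) = 0.35.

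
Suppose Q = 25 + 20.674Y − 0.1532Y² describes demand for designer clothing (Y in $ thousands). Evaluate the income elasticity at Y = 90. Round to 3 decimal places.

-0.963

At Y = 90: Q = 644.7400.
dQ/dY = 20.674 − 0.3064Y = -6.90200.
η = (dQ/dY)·(Y/Q) = -6.90200 × (90/644.7400) = -0.963.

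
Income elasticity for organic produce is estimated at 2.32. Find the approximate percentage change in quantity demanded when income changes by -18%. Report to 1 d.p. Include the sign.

-41.8%

%ΔQ ≈ η × %ΔI = 2.32 × (-18%) = -41.8%.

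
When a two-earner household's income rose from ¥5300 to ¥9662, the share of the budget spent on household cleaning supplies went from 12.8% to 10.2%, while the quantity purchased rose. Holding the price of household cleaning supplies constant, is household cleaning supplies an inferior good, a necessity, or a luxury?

Quantity rises but the budget share falls as income rises, so 0 < η < 1.

necessity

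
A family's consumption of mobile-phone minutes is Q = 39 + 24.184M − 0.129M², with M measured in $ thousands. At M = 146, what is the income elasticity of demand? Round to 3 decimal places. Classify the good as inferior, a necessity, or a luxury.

At M = 146: Q = 820.1000.
dQ/dM = 24.184 − 0.258M = -13.48400.
η = (dQ/dM)·(M/Q) = -13.48400 × (146/820.1000) = -2.401.
η < 0 ⇒ inferior good.

-2.401 (inferior good)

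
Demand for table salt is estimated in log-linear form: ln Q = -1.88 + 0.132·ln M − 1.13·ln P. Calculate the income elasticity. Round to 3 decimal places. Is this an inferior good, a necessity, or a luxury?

In a log-linear demand, the coefficient on ln M is the income elasticity.
So η = 0.132.
0 < η < 1 ⇒ necessity.

0.132 (necessity)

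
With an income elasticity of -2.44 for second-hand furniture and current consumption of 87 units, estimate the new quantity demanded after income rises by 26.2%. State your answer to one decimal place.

31.4

%ΔQ ≈ η × %ΔI = -2.44 × 26.2% = -63.928%.
New Q ≈ 87 × (1 − 0.63928) = 31.4.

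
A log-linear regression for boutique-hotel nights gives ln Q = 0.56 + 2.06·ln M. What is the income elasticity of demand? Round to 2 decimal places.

2.06

In a log-linear demand, the coefficient on ln M is the income elasticity.
So η = 2.06.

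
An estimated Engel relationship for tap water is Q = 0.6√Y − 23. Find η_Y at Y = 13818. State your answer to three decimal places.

0.742

At Y = 13818: Q = 47.530.
dQ/dY = 0.6/(2√Y) = 0.00255211 at this income.
η = (dQ/dY)·(Y/Q) = 0.00255211 × (13818/47.530) = 0.742.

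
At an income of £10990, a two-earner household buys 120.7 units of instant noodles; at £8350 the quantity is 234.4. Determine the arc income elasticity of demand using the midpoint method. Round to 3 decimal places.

ΔQ = 234.4 − 120.7 = 113.7; midpoint Q̄ = (120.7 + 234.4)/2 = 177.55.
ΔI = 8350 − 10990 = -2640; midpoint Ī = (10990 + 8350)/2 = 9670.
η = (ΔQ/Q̄) ÷ (ΔI/Ī) = (113.7/177.55) ÷ (-2640/9670) = -2.346.

-2.346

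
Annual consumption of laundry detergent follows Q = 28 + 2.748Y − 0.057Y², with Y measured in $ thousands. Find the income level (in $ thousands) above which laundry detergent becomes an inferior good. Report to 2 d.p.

dQ/dY = 2.748 − 0.114Y.
The good is inferior where dQ/dY < 0. Setting dQ/dY = 0 gives Y = 2.748 / 0.114 = 24.11.

24.11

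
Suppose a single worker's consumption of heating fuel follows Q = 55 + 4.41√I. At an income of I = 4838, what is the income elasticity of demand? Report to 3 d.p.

At I = 4838: Q = 361.741.
dQ/dI = 4.41/(2√I) = 0.0317012 at this income.
η = (dQ/dI)·(I/Q) = 0.0317012 × (4838/361.741) = 0.424.

0.424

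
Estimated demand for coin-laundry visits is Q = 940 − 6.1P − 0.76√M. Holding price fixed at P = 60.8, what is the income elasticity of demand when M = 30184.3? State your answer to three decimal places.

At P = 60.8, M = 30184.3: Q = 437.080.
Holding P constant, ∂Q/∂M = -0.76/(2√M) = -0.00218722.
η_M = (∂Q/∂M)·(M/Q) = -0.00218722 × (30184.3/437.080) = -0.151.

-0.151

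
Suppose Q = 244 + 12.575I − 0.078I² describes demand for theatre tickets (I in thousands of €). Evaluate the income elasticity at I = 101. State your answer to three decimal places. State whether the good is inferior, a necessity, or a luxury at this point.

-0.447 (inferior good)

At I = 101: Q = 718.3970.
dQ/dI = 12.575 − 0.156I = -3.18100.
η = (dQ/dI)·(I/Q) = -3.18100 × (101/718.3970) = -0.447.
η < 0 ⇒ inferior good.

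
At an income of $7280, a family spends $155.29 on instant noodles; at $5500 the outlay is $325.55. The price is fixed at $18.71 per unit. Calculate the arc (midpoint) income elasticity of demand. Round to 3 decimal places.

With a constant price, Q₁ = 155.29/18.71 = 8.300 and Q₂ = 325.55/18.71 = 17.400 (equivalently, work directly with expenditure since P cancels).
Midpoint %ΔQ = (325.55 − 155.29)/240.42 = 0.70818; midpoint %ΔI = (5500 − 7280)/6390 = -0.27856.
η = 0.70818 / -0.27856 = -2.542.

-2.542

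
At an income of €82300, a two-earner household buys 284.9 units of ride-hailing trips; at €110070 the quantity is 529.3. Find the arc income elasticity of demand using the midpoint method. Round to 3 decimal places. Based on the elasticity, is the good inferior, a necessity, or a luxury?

2.079 (luxury)

ΔQ = 529.3 − 284.9 = 244.4; midpoint Q̄ = (284.9 + 529.3)/2 = 407.1.
ΔI = 110070 − 82300 = 27770; midpoint Ī = (82300 + 110070)/2 = 96185.
η = (ΔQ/Q̄) ÷ (ΔI/Ī) = (244.4/407.1) ÷ (27770/96185) = 2.079.
η > 1 ⇒ luxury.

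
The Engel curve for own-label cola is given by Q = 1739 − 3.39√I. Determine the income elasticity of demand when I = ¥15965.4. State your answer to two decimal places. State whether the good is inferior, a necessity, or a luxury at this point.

-0.16 (inferior good)

At I = 15965.4: Q = 1310.659.
dQ/dI = -3.39/(2√I) = -0.0134147 at this income.
η = (dQ/dI)·(I/Q) = -0.0134147 × (15965.4/1310.659) = -0.16.
Since η < 0, the good is an inferior good.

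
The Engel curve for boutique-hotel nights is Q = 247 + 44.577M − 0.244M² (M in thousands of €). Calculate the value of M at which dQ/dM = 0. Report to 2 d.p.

dQ/dM = 44.577 − 0.488M.
The good is inferior where dQ/dM < 0. Setting dQ/dM = 0 gives M = 44.577 / 0.488 = 91.35.

91.35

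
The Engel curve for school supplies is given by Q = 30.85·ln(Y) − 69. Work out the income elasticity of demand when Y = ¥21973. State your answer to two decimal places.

0.13

At Y = 21973: Q = 239.425.
dQ/dY = 30.85/Y = 0.001404 at this income.
η = (dQ/dY)·(Y/Q) = 0.001404 × (21973/239.425) = 0.13.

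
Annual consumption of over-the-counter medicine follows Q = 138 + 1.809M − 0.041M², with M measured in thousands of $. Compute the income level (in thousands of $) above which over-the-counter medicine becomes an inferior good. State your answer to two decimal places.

22.06

dQ/dM = 1.809 − 0.082M.
The good is inferior where dQ/dM < 0. Setting dQ/dM = 0 gives M = 1.809 / 0.082 = 22.06.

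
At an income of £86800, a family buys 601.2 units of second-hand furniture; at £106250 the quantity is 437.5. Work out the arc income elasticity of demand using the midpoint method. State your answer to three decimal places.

-1.564

ΔQ = 437.5 − 601.2 = -163.7; midpoint Q̄ = (601.2 + 437.5)/2 = 519.35.
ΔI = 106250 − 86800 = 19450; midpoint Ī = (86800 + 106250)/2 = 96525.
η = (ΔQ/Q̄) ÷ (ΔI/Ī) = (-163.7/519.35) ÷ (19450/96525) = -1.564.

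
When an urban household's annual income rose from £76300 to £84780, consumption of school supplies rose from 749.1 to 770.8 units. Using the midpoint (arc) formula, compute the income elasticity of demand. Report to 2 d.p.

0.27

ΔQ = 770.8 − 749.1 = 21.7; midpoint Q̄ = (749.1 + 770.8)/2 = 759.95.
ΔI = 84780 − 76300 = 8480; midpoint Ī = (76300 + 84780)/2 = 80540.
η = (ΔQ/Q̄) ÷ (ΔI/Ī) = (21.7/759.95) ÷ (8480/80540) = 0.27.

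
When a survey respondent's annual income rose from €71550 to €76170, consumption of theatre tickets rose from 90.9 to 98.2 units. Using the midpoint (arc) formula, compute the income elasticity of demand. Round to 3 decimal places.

1.234

ΔQ = 98.2 − 90.9 = 7.3; midpoint Q̄ = (90.9 + 98.2)/2 = 94.55.
ΔI = 76170 − 71550 = 4620; midpoint Ī = (71550 + 76170)/2 = 73860.
η = (ΔQ/Q̄) ÷ (ΔI/Ī) = (7.3/94.55) ÷ (4620/73860) = 1.234.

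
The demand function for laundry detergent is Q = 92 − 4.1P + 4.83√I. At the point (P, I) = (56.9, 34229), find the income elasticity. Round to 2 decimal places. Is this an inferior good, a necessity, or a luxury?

0.59 (necessity)

At P = 56.9, I = 34229: Q = 752.312.
Holding P constant, ∂Q/∂I = 4.83/(2√I) = 0.0130533.
η_I = (∂Q/∂I)·(I/Q) = 0.0130533 × (34229/752.312) = 0.59.
Since 0 < η < 1, this is a necessity.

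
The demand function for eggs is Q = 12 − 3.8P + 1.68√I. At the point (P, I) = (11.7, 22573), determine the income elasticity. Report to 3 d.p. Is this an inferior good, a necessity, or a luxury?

At P = 11.7, I = 22573: Q = 219.948.
Holding P constant, ∂Q/∂I = 1.68/(2√I) = 0.00559094.
η_I = (∂Q/∂I)·(I/Q) = 0.00559094 × (22573/219.948) = 0.574.
Since 0 < η < 1, this is a necessity.

0.574 (necessity)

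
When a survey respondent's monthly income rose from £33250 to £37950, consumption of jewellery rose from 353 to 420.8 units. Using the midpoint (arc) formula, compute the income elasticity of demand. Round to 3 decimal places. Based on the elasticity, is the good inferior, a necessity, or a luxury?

ΔQ = 420.8 − 353 = 67.8; midpoint Q̄ = (353 + 420.8)/2 = 386.9.
ΔI = 37950 − 33250 = 4700; midpoint Ī = (33250 + 37950)/2 = 35600.
η = (ΔQ/Q̄) ÷ (ΔI/Ī) = (67.8/386.9) ÷ (4700/35600) = 1.327.
η > 1 ⇒ luxury.

1.327 (luxury)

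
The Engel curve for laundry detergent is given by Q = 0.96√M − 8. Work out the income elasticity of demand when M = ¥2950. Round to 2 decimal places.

0.59

At M = 2950: Q = 44.141.
dQ/dM = 0.96/(2√M) = 0.00883752 at this income.
η = (dQ/dM)·(M/Q) = 0.00883752 × (2950/44.141) = 0.59.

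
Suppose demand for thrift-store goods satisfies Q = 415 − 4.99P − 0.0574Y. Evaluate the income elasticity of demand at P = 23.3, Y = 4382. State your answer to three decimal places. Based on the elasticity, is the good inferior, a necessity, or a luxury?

At P = 23.3, Y = 4382: Q = 47.206.
Holding P constant, ∂Q/∂Y = −0.0574.
η_Y = (∂Q/∂Y)·(Y/Q) = -0.0574 × (4382/47.206) = -5.328.
Since η < 0, this is an inferior good.

-5.328 (inferior good)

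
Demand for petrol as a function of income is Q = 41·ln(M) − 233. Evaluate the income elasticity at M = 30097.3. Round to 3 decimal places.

At M = 30097.3: Q = 189.800.
dQ/dM = 41/M = 0.00136225 at this income.
η = (dQ/dM)·(M/Q) = 0.00136225 × (30097.3/189.800) = 0.216.

0.216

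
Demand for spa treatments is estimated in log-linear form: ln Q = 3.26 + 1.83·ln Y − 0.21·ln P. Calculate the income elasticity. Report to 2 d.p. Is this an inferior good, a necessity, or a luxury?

In a log-linear demand, the coefficient on ln Y is the income elasticity.
So η = 1.83.
η > 1 ⇒ luxury.

1.83 (luxury)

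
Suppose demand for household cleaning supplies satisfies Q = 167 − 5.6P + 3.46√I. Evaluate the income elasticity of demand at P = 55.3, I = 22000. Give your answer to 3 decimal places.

At P = 55.3, I = 22000: Q = 370.521.
Holding P constant, ∂Q/∂I = 3.46/(2√I) = 0.0116637.
η_I = (∂Q/∂I)·(I/Q) = 0.0116637 × (22000/370.521) = 0.693.

0.693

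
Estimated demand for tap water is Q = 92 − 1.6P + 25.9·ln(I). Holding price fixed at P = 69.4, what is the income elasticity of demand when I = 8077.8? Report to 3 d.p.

0.121

At P = 69.4, I = 8077.8: Q = 213.979.
Holding P constant, ∂Q/∂I = 25.9/I = 0.00320632.
η_I = (∂Q/∂I)·(I/Q) = 0.00320632 × (8077.8/213.979) = 0.121.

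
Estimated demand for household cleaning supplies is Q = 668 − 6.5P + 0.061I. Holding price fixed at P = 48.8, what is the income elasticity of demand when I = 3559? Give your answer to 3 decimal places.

0.382

At P = 48.8, I = 3559: Q = 567.899.
Holding P constant, ∂Q/∂I = 0.061.
η_I = (∂Q/∂I)·(I/Q) = 0.061 × (3559/567.899) = 0.382.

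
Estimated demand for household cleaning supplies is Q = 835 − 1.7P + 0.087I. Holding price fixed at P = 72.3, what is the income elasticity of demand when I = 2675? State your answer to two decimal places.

0.25

At P = 72.3, I = 2675: Q = 944.815.
Holding P constant, ∂Q/∂I = 0.087.
η_I = (∂Q/∂I)·(I/Q) = 0.087 × (2675/944.815) = 0.25.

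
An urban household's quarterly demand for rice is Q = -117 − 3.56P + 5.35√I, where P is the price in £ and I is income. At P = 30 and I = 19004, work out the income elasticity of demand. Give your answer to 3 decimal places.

0.718

At P = 30, I = 19004: Q = 513.724.
Holding P constant, ∂Q/∂I = 5.35/(2√I) = 0.0194044.
η_I = (∂Q/∂I)·(I/Q) = 0.0194044 × (19004/513.724) = 0.718.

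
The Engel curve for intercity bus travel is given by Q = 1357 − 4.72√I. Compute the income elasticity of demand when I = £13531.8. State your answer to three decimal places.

-0.340

At I = 13531.8: Q = 807.940.
dQ/dI = -4.72/(2√I) = -0.0202878 at this income.
η = (dQ/dI)·(I/Q) = -0.0202878 × (13531.8/807.940) = -0.340.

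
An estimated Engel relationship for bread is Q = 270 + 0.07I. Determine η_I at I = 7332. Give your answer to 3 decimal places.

At I = 7332: Q = 783.240.
dQ/dI = 0.07.
η = (dQ/dI)·(I/Q) = 0.07 × (7332/783.240) = 0.655.

0.655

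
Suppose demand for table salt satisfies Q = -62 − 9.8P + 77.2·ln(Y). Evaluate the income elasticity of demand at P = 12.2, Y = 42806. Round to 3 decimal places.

0.120

At P = 12.2, Y = 42806: Q = 641.734.
Holding P constant, ∂Q/∂Y = 77.2/Y = 0.00180349.
η_Y = (∂Q/∂Y)·(Y/Q) = 0.00180349 × (42806/641.734) = 0.120.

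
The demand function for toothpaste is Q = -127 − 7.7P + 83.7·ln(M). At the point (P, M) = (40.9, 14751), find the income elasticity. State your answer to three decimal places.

At P = 40.9, M = 14751: Q = 361.512.
Holding P constant, ∂Q/∂M = 83.7/M = 0.00567419.
η_M = (∂Q/∂M)·(M/Q) = 0.00567419 × (14751/361.512) = 0.232.

0.232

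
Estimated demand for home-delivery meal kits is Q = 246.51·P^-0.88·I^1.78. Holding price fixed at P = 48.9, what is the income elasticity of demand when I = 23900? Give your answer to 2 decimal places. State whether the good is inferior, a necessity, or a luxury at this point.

1.78 (luxury)

For a multiplicative demand Q = A·P^α·I^β, the income elasticity is β everywhere.
Here β = 1.78, so η = 1.78.
Since η > 1, this is a luxury.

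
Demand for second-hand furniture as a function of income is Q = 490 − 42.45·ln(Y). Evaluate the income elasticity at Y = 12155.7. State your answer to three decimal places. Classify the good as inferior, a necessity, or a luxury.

-0.468 (inferior good)

At Y = 12155.7: Q = 90.734.
dQ/dY = -42.45/Y = -0.00349219 at this income.
η = (dQ/dY)·(Y/Q) = -0.00349219 × (12155.7/90.734) = -0.468.
Since η < 0, the good is an inferior good.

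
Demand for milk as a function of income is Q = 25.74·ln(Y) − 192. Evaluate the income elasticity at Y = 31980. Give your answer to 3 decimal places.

At Y = 31980: Q = 74.998.
dQ/dY = 25.74/Y = 0.000804878 at this income.
η = (dQ/dY)·(Y/Q) = 0.000804878 × (31980/74.998) = 0.343.

0.343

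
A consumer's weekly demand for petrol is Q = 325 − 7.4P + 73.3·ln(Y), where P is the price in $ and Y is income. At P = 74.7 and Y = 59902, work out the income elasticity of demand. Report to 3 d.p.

0.127

At P = 74.7, Y = 59902: Q = 578.554.
Holding P constant, ∂Q/∂Y = 73.3/Y = 0.00122367.
η_Y = (∂Q/∂Y)·(Y/Q) = 0.00122367 × (59902/578.554) = 0.127.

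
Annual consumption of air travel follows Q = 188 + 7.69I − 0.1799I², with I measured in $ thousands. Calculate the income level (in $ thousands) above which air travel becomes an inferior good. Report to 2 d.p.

dQ/dI = 7.69 − 0.3598I.
The good is inferior where dQ/dI < 0. Setting dQ/dI = 0 gives I = 7.69 / 0.3598 = 21.37.

21.37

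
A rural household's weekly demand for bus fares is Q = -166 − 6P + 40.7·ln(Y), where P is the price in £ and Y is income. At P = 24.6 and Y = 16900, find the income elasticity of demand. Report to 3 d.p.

0.493

At P = 24.6, Y = 16900: Q = 82.617.
Holding P constant, ∂Q/∂Y = 40.7/Y = 0.00240828.
η_Y = (∂Q/∂Y)·(Y/Q) = 0.00240828 × (16900/82.617) = 0.493.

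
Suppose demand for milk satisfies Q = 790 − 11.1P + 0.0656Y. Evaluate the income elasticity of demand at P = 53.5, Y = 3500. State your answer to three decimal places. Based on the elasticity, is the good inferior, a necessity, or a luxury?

0.539 (necessity)

At P = 53.5, Y = 3500: Q = 425.750.
Holding P constant, ∂Q/∂Y = 0.0656.
η_Y = (∂Q/∂Y)·(Y/Q) = 0.0656 × (3500/425.750) = 0.539.
Since 0 < η < 1, this is a necessity.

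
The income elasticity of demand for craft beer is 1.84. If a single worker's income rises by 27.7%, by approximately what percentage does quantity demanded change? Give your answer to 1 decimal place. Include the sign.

%ΔQ ≈ η × %ΔI = 1.84 × 27.7% = 51.0%.

51.0%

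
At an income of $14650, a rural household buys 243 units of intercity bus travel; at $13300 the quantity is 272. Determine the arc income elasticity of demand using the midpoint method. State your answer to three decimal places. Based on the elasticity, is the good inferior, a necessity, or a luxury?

-1.166 (inferior good)

ΔQ = 272 − 243 = 29; midpoint Q̄ = (243 + 272)/2 = 257.5.
ΔI = 13300 − 14650 = -1350; midpoint Ī = (14650 + 13300)/2 = 13975.
η = (ΔQ/Q̄) ÷ (ΔI/Ī) = (29/257.5) ÷ (-1350/13975) = -1.166.
η < 0 ⇒ inferior good.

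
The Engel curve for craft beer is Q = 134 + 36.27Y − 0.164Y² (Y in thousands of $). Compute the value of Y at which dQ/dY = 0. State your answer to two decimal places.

dQ/dY = 36.27 − 0.328Y.
The good is inferior where dQ/dY < 0. Setting dQ/dY = 0 gives Y = 36.27 / 0.328 = 110.58.

110.58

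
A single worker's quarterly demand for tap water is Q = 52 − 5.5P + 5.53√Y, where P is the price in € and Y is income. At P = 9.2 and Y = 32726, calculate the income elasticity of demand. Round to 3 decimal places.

At P = 9.2, Y = 32726: Q = 1001.795.
Holding P constant, ∂Q/∂Y = 5.53/(2√Y) = 0.0152844.
η_Y = (∂Q/∂Y)·(Y/Q) = 0.0152844 × (32726/1001.795) = 0.499.

0.499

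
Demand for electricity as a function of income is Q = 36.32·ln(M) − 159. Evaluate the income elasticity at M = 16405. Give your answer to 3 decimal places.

At M = 16405: Q = 193.498.
dQ/dM = 36.32/M = 0.00221396 at this income.
η = (dQ/dM)·(M/Q) = 0.00221396 × (16405/193.498) = 0.188.

0.188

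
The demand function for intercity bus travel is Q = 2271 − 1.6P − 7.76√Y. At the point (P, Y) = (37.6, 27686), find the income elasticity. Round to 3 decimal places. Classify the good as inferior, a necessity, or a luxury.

-0.702 (inferior good)

At P = 37.6, Y = 27686: Q = 919.645.
Holding P constant, ∂Q/∂Y = -7.76/(2√Y) = -0.0233186.
η_Y = (∂Q/∂Y)·(Y/Q) = -0.0233186 × (27686/919.645) = -0.702.
Since η < 0, this is an inferior good.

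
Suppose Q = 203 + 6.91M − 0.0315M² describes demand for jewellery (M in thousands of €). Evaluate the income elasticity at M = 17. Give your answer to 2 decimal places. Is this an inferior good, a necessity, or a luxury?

At M = 17: Q = 311.3665.
dQ/dM = 6.91 − 0.063M = 5.83900.
η = (dQ/dM)·(M/Q) = 5.83900 × (17/311.3665) = 0.32.
0 < η < 1 ⇒ necessity.

0.32 (necessity)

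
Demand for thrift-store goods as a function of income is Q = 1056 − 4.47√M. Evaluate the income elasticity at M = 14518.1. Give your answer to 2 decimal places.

-0.52

At M = 14518.1: Q = 517.405.
dQ/dM = -4.47/(2√M) = -0.0185491 at this income.
η = (dQ/dM)·(M/Q) = -0.0185491 × (14518.1/517.405) = -0.52.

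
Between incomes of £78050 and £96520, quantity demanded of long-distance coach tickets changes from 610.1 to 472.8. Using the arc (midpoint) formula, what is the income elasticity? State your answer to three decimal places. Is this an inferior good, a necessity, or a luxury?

-1.198 (inferior good)

ΔQ = 472.8 − 610.1 = -137.3; midpoint Q̄ = (610.1 + 472.8)/2 = 541.45.
ΔI = 96520 − 78050 = 18470; midpoint Ī = (78050 + 96520)/2 = 87285.
η = (ΔQ/Q̄) ÷ (ΔI/Ī) = (-137.3/541.45) ÷ (18470/87285) = -1.198.
η < 0 ⇒ inferior good.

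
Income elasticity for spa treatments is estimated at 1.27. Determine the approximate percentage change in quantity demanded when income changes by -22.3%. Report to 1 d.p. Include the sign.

%ΔQ ≈ η × %ΔI = 1.27 × (-22.3%) = -28.3%.

-28.3%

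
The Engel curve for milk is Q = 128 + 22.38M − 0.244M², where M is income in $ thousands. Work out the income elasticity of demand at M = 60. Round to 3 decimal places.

-0.699

At M = 60: Q = 592.4000.
dQ/dM = 22.38 − 0.488M = -6.90000.
η = (dQ/dM)·(M/Q) = -6.90000 × (60/592.4000) = -0.699.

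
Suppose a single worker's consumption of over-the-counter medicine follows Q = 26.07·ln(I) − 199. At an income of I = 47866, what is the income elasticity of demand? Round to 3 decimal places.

0.318

At I = 47866: Q = 81.935.
dQ/dI = 26.07/I = 0.000544645 at this income.
η = (dQ/dI)·(I/Q) = 0.000544645 × (47866/81.935) = 0.318.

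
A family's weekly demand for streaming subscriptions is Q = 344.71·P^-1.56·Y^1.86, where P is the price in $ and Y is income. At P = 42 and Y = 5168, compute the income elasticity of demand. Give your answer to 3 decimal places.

For a multiplicative demand Q = A·P^α·Y^β, the income elasticity is β everywhere.
Here β = 1.86, so η = 1.860.

1.860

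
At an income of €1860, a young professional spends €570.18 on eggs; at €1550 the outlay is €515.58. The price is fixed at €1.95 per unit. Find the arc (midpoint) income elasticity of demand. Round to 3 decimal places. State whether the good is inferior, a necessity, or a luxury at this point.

0.553 (necessity)

With a constant price, Q₁ = 570.18/1.95 = 292.400 and Q₂ = 515.58/1.95 = 264.400 (equivalently, work directly with expenditure since P cancels).
Midpoint %ΔQ = (515.58 − 570.18)/542.88 = -0.10057; midpoint %ΔI = (1550 − 1860)/1705 = -0.18182.
η = -0.10057 / -0.18182 = 0.553.
0 < η < 1 ⇒ necessity.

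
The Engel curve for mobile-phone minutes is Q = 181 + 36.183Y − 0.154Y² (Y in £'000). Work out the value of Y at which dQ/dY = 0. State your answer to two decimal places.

dQ/dY = 36.183 − 0.308Y.
The good is inferior where dQ/dY < 0. Setting dQ/dY = 0 gives Y = 36.183 / 0.308 = 117.48.

117.48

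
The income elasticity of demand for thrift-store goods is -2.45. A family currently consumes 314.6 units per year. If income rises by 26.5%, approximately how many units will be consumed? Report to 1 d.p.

110.3

%ΔQ ≈ η × %ΔI = -2.45 × 26.5% = -64.925%.
New Q ≈ 314.6 × (1 − 0.64925) = 110.3.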